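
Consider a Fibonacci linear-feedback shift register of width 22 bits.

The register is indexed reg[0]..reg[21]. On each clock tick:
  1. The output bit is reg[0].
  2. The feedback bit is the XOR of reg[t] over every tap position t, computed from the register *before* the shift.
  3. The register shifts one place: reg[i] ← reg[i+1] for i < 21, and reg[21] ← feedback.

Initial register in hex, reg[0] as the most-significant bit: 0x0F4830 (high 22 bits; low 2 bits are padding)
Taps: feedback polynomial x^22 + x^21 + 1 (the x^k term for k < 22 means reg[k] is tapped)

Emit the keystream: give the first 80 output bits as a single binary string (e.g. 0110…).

00001111010010000011000000101001110000001000000011000101111111000000001000011010

step | reg (before) | out | fb
   0 | 0000111101001000001100 | 0 | 0
   1 | 0001111010010000011000 | 0 | 0
   2 | 0011110100100000110000 | 0 | 0
   3 | 0111101001000001100000 | 0 | 0
   4 | 1111010010000011000000 | 1 | 1
   5 | 1110100100000110000001 | 1 | 0
   6 | 1101001000001100000010 | 1 | 1
   7 | 1010010000011000000101 | 1 | 0
   8 | 0100100000110000001010 | 0 | 0
   9 | 1001000001100000010100 | 1 | 1
  10 | 0010000011000000101001 | 0 | 1
  11 | 0100000110000001010011 | 0 | 1
  12 | 1000001100000010100111 | 1 | 0
  13 | 0000011000000101001110 | 0 | 0
  14 | 0000110000001010011100 | 0 | 0
  15 | 0001100000010100111000 | 0 | 0
  16 | 0011000000101001110000 | 0 | 0
  17 | 0110000001010011100000 | 0 | 0
  18 | 1100000010100111000000 | 1 | 1
  19 | 1000000101001110000001 | 1 | 0
  20 | 0000001010011100000010 | 0 | 0
  21 | 0000010100111000000100 | 0 | 0
  22 | 0000101001110000001000 | 0 | 0
  23 | 0001010011100000010000 | 0 | 0
  24 | 0010100111000000100000 | 0 | 0
  25 | 0101001110000001000000 | 0 | 0
  26 | 1010011100000010000000 | 1 | 1
  27 | 0100111000000100000001 | 0 | 1
  28 | 1001110000001000000011 | 1 | 0
  29 | 0011100000010000000110 | 0 | 0
  30 | 0111000000100000001100 | 0 | 0
  31 | 1110000001000000011000 | 1 | 1
  32 | 1100000010000000110001 | 1 | 0
  33 | 1000000100000001100010 | 1 | 1
  34 | 0000001000000011000101 | 0 | 1
  35 | 0000010000000110001011 | 0 | 1
  36 | 0000100000001100010111 | 0 | 1
  37 | 0001000000011000101111 | 0 | 1
  38 | 0010000000110001011111 | 0 | 1
  39 | 0100000001100010111111 | 0 | 1
  40 | 1000000011000101111111 | 1 | 0
  41 | 0000000110001011111110 | 0 | 0
  42 | 0000001100010111111100 | 0 | 0
  43 | 0000011000101111111000 | 0 | 0
  44 | 0000110001011111110000 | 0 | 0
  45 | 0001100010111111100000 | 0 | 0
  46 | 0011000101111111000000 | 0 | 0
  47 | 0110001011111110000000 | 0 | 0
  48 | 1100010111111100000000 | 1 | 1
  49 | 1000101111111000000001 | 1 | 0
  50 | 0001011111110000000010 | 0 | 0
  51 | 0010111111100000000100 | 0 | 0
  52 | 0101111111000000001000 | 0 | 0
  53 | 1011111110000000010000 | 1 | 1
  54 | 0111111100000000100001 | 0 | 1
  55 | 1111111000000001000011 | 1 | 0
  56 | 1111110000000010000110 | 1 | 1
  57 | 1111100000000100001101 | 1 | 0
  58 | 1111000000001000011010 | 1 | 1
  59 | 1110000000010000110101 | 1 | 0
  60 | 1100000000100001101010 | 1 | 1
  61 | 1000000001000011010101 | 1 | 0
  62 | 0000000010000110101010 | 0 | 0
  63 | 0000000100001101010100 | 0 | 0
  64 | 0000001000011010101000 | 0 | 0
  65 | 0000010000110101010000 | 0 | 0
  66 | 0000100001101010100000 | 0 | 0
  67 | 0001000011010101000000 | 0 | 0
  68 | 0010000110101010000000 | 0 | 0
  69 | 0100001101010100000000 | 0 | 0
  70 | 1000011010101000000000 | 1 | 1
  71 | 0000110101010000000001 | 0 | 1
  72 | 0001101010100000000011 | 0 | 1
  73 | 0011010101000000000111 | 0 | 1
  74 | 0110101010000000001111 | 0 | 1
  75 | 1101010100000000011111 | 1 | 0
  76 | 1010101000000000111110 | 1 | 1
  77 | 0101010000000001111101 | 0 | 1
  78 | 1010100000000011111011 | 1 | 0
  79 | 0101000000000111110110 | 0 | 0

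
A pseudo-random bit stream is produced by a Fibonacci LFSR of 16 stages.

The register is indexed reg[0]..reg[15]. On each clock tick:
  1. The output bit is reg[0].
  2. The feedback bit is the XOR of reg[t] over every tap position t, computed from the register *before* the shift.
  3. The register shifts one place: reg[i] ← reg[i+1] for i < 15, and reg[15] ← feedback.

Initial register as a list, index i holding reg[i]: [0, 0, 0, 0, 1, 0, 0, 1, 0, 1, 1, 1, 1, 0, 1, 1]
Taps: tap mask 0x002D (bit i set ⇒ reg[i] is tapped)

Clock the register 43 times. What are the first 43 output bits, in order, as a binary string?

k : reg_k → out_k, fb_k
0: 0000100101111011 → 0, fb=0
1: 0001001011110110 → 0, fb=1
2: 0010010111101101 → 0, fb=0
3: 0100101111011010 → 0, fb=0
4: 1001011110110100 → 1, fb=1
5: 0010111101101001 → 0, fb=0
6: 0101111011010010 → 0, fb=0
7: 1011110110100100 → 1, fb=0
8: 0111101101001000 → 0, fb=0
9: 1111011010010000 → 1, fb=0
10: 1110110100100000 → 1, fb=1
11: 1101101001000001 → 1, fb=0
12: 1011010010000010 → 1, fb=0
13: 0110100100000100 → 0, fb=1
14: 1101001000001001 → 1, fb=0
15: 1010010000010010 → 1, fb=1
16: 0100100000100101 → 0, fb=0
17: 1001000001001010 → 1, fb=0
18: 0010000010010100 → 0, fb=1
19: 0100000100101001 → 0, fb=0
20: 1000001001010010 → 1, fb=1
21: 0000010010100101 → 0, fb=1
22: 0000100101001011 → 0, fb=0
23: 0001001010010110 → 0, fb=1
24: 0010010100101101 → 0, fb=0
25: 0100101001011010 → 0, fb=0
26: 1001010010110100 → 1, fb=1
27: 0010100101101001 → 0, fb=1
28: 0101001011010011 → 0, fb=1
29: 1010010110100111 → 1, fb=1
30: 0100101101001111 → 0, fb=0
31: 1001011010011110 → 1, fb=1
32: 0010110100111101 → 0, fb=0
33: 0101101001111010 → 0, fb=1
34: 1011010011110101 → 1, fb=0
35: 0110100111101010 → 0, fb=1
36: 1101001111010101 → 1, fb=0
37: 1010011110101010 → 1, fb=1
38: 0100111101010101 → 0, fb=1
39: 1001111010101011 → 1, fb=1
40: 0011110101010111 → 0, fb=1
41: 0111101010101111 → 0, fb=0
42: 1111010101011110 → 1, fb=0

0000100101111011010010000010010100101101001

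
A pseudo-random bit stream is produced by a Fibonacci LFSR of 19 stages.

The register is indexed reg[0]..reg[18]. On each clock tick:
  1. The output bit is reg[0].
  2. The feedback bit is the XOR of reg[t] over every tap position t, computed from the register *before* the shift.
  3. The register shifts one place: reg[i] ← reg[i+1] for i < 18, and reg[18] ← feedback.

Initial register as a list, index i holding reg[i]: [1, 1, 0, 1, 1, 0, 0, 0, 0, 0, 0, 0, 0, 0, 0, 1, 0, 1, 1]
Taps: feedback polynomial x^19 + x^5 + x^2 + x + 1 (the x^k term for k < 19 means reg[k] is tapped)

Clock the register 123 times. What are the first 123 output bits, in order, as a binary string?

110110000000000101100001000001010100000011110110010110111000000100011110010101001001001000100111101101110100000000011101100

k : reg_k → out_k, fb_k
0: 1101100000000001011 → 1, fb=0
1: 1011000000000010110 → 1, fb=0
2: 0110000000000101100 → 0, fb=0
3: 1100000000001011000 → 1, fb=0
4: 1000000000010110000 → 1, fb=1
5: 0000000000101100001 → 0, fb=0
6: 0000000001011000010 → 0, fb=0
7: 0000000010110000100 → 0, fb=0
8: 0000000101100001000 → 0, fb=0
9: 0000001011000010000 → 0, fb=0
10: 0000010110000100000 → 0, fb=1
11: 0000101100001000001 → 0, fb=0
12: 0001011000010000010 → 0, fb=1
13: 0010110000100000101 → 0, fb=0
14: 0101100001000001010 → 0, fb=1
15: 1011000010000010101 → 1, fb=0
16: 0110000100000101010 → 0, fb=0
17: 1100001000001010100 → 1, fb=0
18: 1000010000010101000 → 1, fb=0
19: 0000100000101010000 → 0, fb=0
20: 0001000001010100000 → 0, fb=0
21: 0010000010101000000 → 0, fb=1
22: 0100000101010000001 → 0, fb=1
23: 1000001010100000011 → 1, fb=1
24: 0000010101000000111 → 0, fb=1
25: 0000101010000001111 → 0, fb=0
26: 0001010100000011110 → 0, fb=1
27: 0010101000000111101 → 0, fb=1
28: 0101010000001111011 → 0, fb=0
29: 1010100000011110110 → 1, fb=0
30: 0101000000111101100 → 0, fb=1
31: 1010000001111011001 → 1, fb=0
32: 0100000011110110010 → 0, fb=1
33: 1000000111101100101 → 1, fb=1
34: 0000001111011001011 → 0, fb=0
35: 0000011110110010110 → 0, fb=1
36: 0000111101100101101 → 0, fb=1
37: 0001111011001011011 → 0, fb=1
38: 0011110110010110111 → 0, fb=0
39: 0111101100101101110 → 0, fb=0
40: 1111011001011011100 → 1, fb=0
41: 1110110010110111000 → 1, fb=0
42: 1101100101101110000 → 1, fb=0
43: 1011001011011100000 → 1, fb=0
44: 0110010110111000000 → 0, fb=1
45: 1100101101110000001 → 1, fb=0
46: 1001011011100000010 → 1, fb=0
47: 0010110111000000100 → 0, fb=0
48: 0101101110000001000 → 0, fb=1
49: 1011011100000010001 → 1, fb=1
50: 0110111000000100011 → 0, fb=1
51: 1101110000001000111 → 1, fb=1
52: 1011100000010001111 → 1, fb=0
53: 0111000000100011110 → 0, fb=0
54: 1110000001000111100 → 1, fb=1
55: 1100000010001111001 → 1, fb=0
56: 1000000100011110010 → 1, fb=1
57: 0000001000111100101 → 0, fb=0
58: 0000010001111001010 → 0, fb=1
59: 0000100011110010101 → 0, fb=0
60: 0001000111100101010 → 0, fb=0
61: 0010001111001010100 → 0, fb=1
62: 0100011110010101001 → 0, fb=0
63: 1000111100101010010 → 1, fb=0
64: 0001111001010100100 → 0, fb=1
65: 0011110010101001001 → 0, fb=0
66: 0111100101010010010 → 0, fb=0
67: 1111001010100100100 → 1, fb=1
68: 1110010101001001001 → 1, fb=0
69: 1100101010010010010 → 1, fb=0
70: 1001010100100100100 → 1, fb=0
71: 0010101001001001000 → 0, fb=1
72: 0101010010010010001 → 0, fb=0
73: 1010100100100100010 → 1, fb=0
74: 0101001001001000100 → 0, fb=1
75: 1010010010010001001 → 1, fb=1
76: 0100100100100010011 → 0, fb=1
77: 1001001001000100111 → 1, fb=1
78: 0010010010001001111 → 0, fb=0
79: 0100100100010011110 → 0, fb=1
80: 1001001000100111101 → 1, fb=1
81: 0010010001001111011 → 0, fb=0
82: 0100100010011110110 → 0, fb=1
83: 1001000100111101101 → 1, fb=1
84: 0010001001111011011 → 0, fb=1
85: 0100010011110110111 → 0, fb=0
86: 1000100111101101110 → 1, fb=1
87: 0001001111011011101 → 0, fb=0
88: 0010011110110111010 → 0, fb=0
89: 0100111101101110100 → 0, fb=0
90: 1001111011011101000 → 1, fb=0
91: 0011110110111010000 → 0, fb=0
92: 0111101101110100000 → 0, fb=0
93: 1111011011101000000 → 1, fb=0
94: 1110110111010000000 → 1, fb=0
95: 1101101110100000000 → 1, fb=0
96: 1011011101000000000 → 1, fb=1
97: 0110111010000000001 → 0, fb=1
98: 1101110100000000011 → 1, fb=1
99: 1011101000000000111 → 1, fb=0
100: 0111010000000001110 → 0, fb=1
101: 1110100000000011101 → 1, fb=1
102: 1101000000000111011 → 1, fb=0
103: 1010000000001110110 → 1, fb=0
104: 0100000000011101100 → 0, fb=1
105: 1000000000111011001 → 1, fb=1
106: 0000000001110110011 → 0, fb=0
107: 0000000011101100110 → 0, fb=0
108: 0000000111011001100 → 0, fb=0
109: 0000001110110011000 → 0, fb=0
110: 0000011101100110000 → 0, fb=1
111: 0000111011001100001 → 0, fb=1
112: 0001110110011000011 → 0, fb=1
113: 0011101100110000111 → 0, fb=1
114: 0111011001100001111 → 0, fb=1
115: 1110110011000011111 → 1, fb=0
116: 1101100110000111110 → 1, fb=0
117: 1011001100001111100 → 1, fb=0
118: 0110011000011111000 → 0, fb=1
119: 1100110000111110001 → 1, fb=1
120: 1001100001111100011 → 1, fb=1
121: 0011000011111000111 → 0, fb=1
122: 0110000111110001111 → 0, fb=0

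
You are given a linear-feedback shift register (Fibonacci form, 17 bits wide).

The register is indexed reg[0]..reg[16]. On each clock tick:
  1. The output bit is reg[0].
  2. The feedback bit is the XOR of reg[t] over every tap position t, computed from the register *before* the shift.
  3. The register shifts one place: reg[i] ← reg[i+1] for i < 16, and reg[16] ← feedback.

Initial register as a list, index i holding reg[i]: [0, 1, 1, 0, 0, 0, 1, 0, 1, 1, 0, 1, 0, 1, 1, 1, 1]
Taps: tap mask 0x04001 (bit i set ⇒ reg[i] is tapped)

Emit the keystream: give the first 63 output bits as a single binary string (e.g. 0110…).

011000101101011111001000011001110000010010100111011011111010011

tick  register→output (feedback)
  0  01100010110101111→0 (1)
  1  11000101101011111→1 (0)
  2  10001011010111110→1 (0)
  3  00010110101111100→0 (1)
  4  00101101011111001→0 (0)
  5  01011010111110010→0 (0)
  6  10110101111100100→1 (0)
  7  01101011111001000→0 (0)
  8  11010111110010000→1 (1)
  9  10101111100100001→1 (1)
 10  01011111001000011→0 (0)
 11  10111110010000110→1 (0)
 12  01111100100001100→0 (1)
 13  11111001000011001→1 (1)
 14  11110010000110011→1 (1)
 15  11100100001100111→1 (0)
 16  11001000011001110→1 (0)
 17  10010000110011100→1 (0)
 18  00100001100111000→0 (0)
 19  01000011001110000→0 (0)
 20  10000110011100000→1 (1)
 21  00001100111000001→0 (0)
 22  00011001110000010→0 (0)
 23  00110011100000100→0 (1)
 24  01100111000001001→0 (0)
 25  11001110000010010→1 (1)
 26  10011100000100101→1 (0)
 27  00111000001001010→0 (0)
 28  01110000010010100→0 (1)
 29  11100000100101001→1 (1)
 30  11000001001010011→1 (1)
 31  10000010010100111→1 (0)
 32  00000100101001110→0 (1)
 33  00001001010011101→0 (1)
 34  00010010100111011→0 (0)
 35  00100101001110110→0 (1)
 36  01001010011101101→0 (1)
 37  10010100111011011→1 (1)
 38  00101001110110111→0 (1)
 39  01010011101101111→0 (1)
 40  10100111011011111→1 (0)
 41  01001110110111110→0 (1)
 42  10011101101111101→1 (0)
 43  00111011011111010→0 (0)
 44  01110110111110100→0 (1)
 45  11101101111101001→1 (1)
 46  11011011111010011→1 (1)
 47  10110111110100111→1 (0)
 48  01101111101001110→0 (1)
 49  11011111010011101→1 (0)
 50  10111110100111010→1 (1)
 51  01111101001110101→0 (1)
 52  11111010011101011→1 (1)
 53  11110100111010111→1 (0)
 54  11101001110101110→1 (0)
 55  11010011101011100→1 (0)
 56  10100111010111000→1 (1)
 57  01001110101110001→0 (0)
 58  10011101011100010→1 (1)
 59  00111010111000101→0 (1)
 60  01110101110001011→0 (0)
 61  11101011100010110→1 (0)
 62  11010111000101100→1 (0)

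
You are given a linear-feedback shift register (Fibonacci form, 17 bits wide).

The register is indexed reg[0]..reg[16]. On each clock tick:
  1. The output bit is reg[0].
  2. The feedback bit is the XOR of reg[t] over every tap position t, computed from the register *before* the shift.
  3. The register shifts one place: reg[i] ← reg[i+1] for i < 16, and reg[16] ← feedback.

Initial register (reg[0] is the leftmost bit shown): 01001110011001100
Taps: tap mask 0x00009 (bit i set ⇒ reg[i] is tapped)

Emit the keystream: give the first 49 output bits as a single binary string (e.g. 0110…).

step | reg (before) | out | fb
   0 | 01001110011001100 | 0 | 0
   1 | 10011100110011000 | 1 | 0
   2 | 00111001100110000 | 0 | 1
   3 | 01110011001100001 | 0 | 1
   4 | 11100110011000011 | 1 | 1
   5 | 11001100110000111 | 1 | 1
   6 | 10011001100001111 | 1 | 0
   7 | 00110011000011110 | 0 | 1
   8 | 01100110000111101 | 0 | 0
   9 | 11001100001111010 | 1 | 1
  10 | 10011000011110101 | 1 | 0
  11 | 00110000111101010 | 0 | 1
  12 | 01100001111010101 | 0 | 0
  13 | 11000011110101010 | 1 | 1
  14 | 10000111101010101 | 1 | 1
  15 | 00001111010101011 | 0 | 0
  16 | 00011110101010110 | 0 | 1
  17 | 00111101010101101 | 0 | 1
  18 | 01111010101011011 | 0 | 1
  19 | 11110101010110111 | 1 | 0
  20 | 11101010101101110 | 1 | 1
  21 | 11010101011011101 | 1 | 0
  22 | 10101010110111010 | 1 | 1
  23 | 01010101101110101 | 0 | 1
  24 | 10101011011101011 | 1 | 1
  25 | 01010110111010111 | 0 | 1
  26 | 10101101110101111 | 1 | 1
  27 | 01011011101011111 | 0 | 1
  28 | 10110111010111111 | 1 | 0
  29 | 01101110101111110 | 0 | 0
  30 | 11011101011111100 | 1 | 0
  31 | 10111010111111000 | 1 | 0
  32 | 01110101111110000 | 0 | 1
  33 | 11101011111100001 | 1 | 1
  34 | 11010111111000011 | 1 | 0
  35 | 10101111110000110 | 1 | 1
  36 | 01011111100001101 | 0 | 1
  37 | 10111111000011011 | 1 | 0
  38 | 01111110000110110 | 0 | 1
  39 | 11111100001101101 | 1 | 0
  40 | 11111000011011010 | 1 | 0
  41 | 11110000110110100 | 1 | 0
  42 | 11100001101101000 | 1 | 1
  43 | 11000011011010001 | 1 | 1
  44 | 10000110110100011 | 1 | 1
  45 | 00001101101000111 | 0 | 0
  46 | 00011011010001110 | 0 | 1
  47 | 00110110100011101 | 0 | 1
  48 | 01101101000111011 | 0 | 0

0100111001100110000111101010101101110101111110000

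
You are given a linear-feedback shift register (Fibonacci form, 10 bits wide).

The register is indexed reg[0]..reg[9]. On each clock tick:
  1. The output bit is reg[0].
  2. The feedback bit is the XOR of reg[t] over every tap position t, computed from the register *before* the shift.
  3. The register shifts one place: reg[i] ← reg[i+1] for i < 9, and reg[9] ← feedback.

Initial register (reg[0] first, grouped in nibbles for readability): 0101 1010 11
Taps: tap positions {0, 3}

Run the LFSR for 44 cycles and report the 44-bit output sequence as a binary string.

01011010111000110111111000100011110011110110

k : reg_k → out_k, fb_k
0: 0101101011 → 0, fb=1
1: 1011010111 → 1, fb=0
2: 0110101110 → 0, fb=0
3: 1101011100 → 1, fb=0
4: 1010111000 → 1, fb=1
5: 0101110001 → 0, fb=1
6: 1011100011 → 1, fb=0
7: 0111000110 → 0, fb=1
8: 1110001101 → 1, fb=1
9: 1100011011 → 1, fb=1
10: 1000110111 → 1, fb=1
11: 0001101111 → 0, fb=1
12: 0011011111 → 0, fb=1
13: 0110111111 → 0, fb=0
14: 1101111110 → 1, fb=0
15: 1011111100 → 1, fb=0
16: 0111111000 → 0, fb=1
17: 1111110001 → 1, fb=0
18: 1111100010 → 1, fb=0
19: 1111000100 → 1, fb=0
20: 1110001000 → 1, fb=1
21: 1100010001 → 1, fb=1
22: 1000100011 → 1, fb=1
23: 0001000111 → 0, fb=1
24: 0010001111 → 0, fb=0
25: 0100011110 → 0, fb=0
26: 1000111100 → 1, fb=1
27: 0001111001 → 0, fb=1
28: 0011110011 → 0, fb=1
29: 0111100111 → 0, fb=1
30: 1111001111 → 1, fb=0
31: 1110011110 → 1, fb=1
32: 1100111101 → 1, fb=1
33: 1001111011 → 1, fb=0
34: 0011110110 → 0, fb=1
35: 0111101101 → 0, fb=1
36: 1111011011 → 1, fb=0
37: 1110110110 → 1, fb=1
38: 1101101101 → 1, fb=0
39: 1011011010 → 1, fb=0
40: 0110110100 → 0, fb=0
41: 1101101000 → 1, fb=0
42: 1011010000 → 1, fb=0
43: 0110100000 → 0, fb=0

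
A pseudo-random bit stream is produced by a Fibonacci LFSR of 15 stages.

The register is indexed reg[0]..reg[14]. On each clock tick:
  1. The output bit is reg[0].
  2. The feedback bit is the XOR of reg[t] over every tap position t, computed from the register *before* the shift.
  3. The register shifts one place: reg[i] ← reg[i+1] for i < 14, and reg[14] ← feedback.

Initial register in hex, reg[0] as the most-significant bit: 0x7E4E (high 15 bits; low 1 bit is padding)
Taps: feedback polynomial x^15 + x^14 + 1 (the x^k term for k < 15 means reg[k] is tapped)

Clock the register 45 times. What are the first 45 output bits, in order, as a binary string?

k : reg_k → out_k, fb_k
0: 011111100100111 → 0, fb=1
1: 111111001001111 → 1, fb=0
2: 111110010011110 → 1, fb=1
3: 111100100111101 → 1, fb=0
4: 111001001111010 → 1, fb=1
5: 110010011110101 → 1, fb=0
6: 100100111101010 → 1, fb=1
7: 001001111010101 → 0, fb=1
8: 010011110101011 → 0, fb=1
9: 100111101010111 → 1, fb=0
10: 001111010101110 → 0, fb=0
11: 011110101011100 → 0, fb=0
12: 111101010111000 → 1, fb=1
13: 111010101110001 → 1, fb=0
14: 110101011100010 → 1, fb=1
15: 101010111000101 → 1, fb=0
16: 010101110001010 → 0, fb=0
17: 101011100010100 → 1, fb=1
18: 010111000101001 → 0, fb=1
19: 101110001010011 → 1, fb=0
20: 011100010100110 → 0, fb=0
21: 111000101001100 → 1, fb=1
22: 110001010011001 → 1, fb=0
23: 100010100110010 → 1, fb=1
24: 000101001100101 → 0, fb=1
25: 001010011001011 → 0, fb=1
26: 010100110010111 → 0, fb=1
27: 101001100101111 → 1, fb=0
28: 010011001011110 → 0, fb=0
29: 100110010111100 → 1, fb=1
30: 001100101111001 → 0, fb=1
31: 011001011110011 → 0, fb=1
32: 110010111100111 → 1, fb=0
33: 100101111001110 → 1, fb=1
34: 001011110011101 → 0, fb=1
35: 010111100111011 → 0, fb=1
36: 101111001110111 → 1, fb=0
37: 011110011101110 → 0, fb=0
38: 111100111011100 → 1, fb=1
39: 111001110111001 → 1, fb=0
40: 110011101110010 → 1, fb=1
41: 100111011100101 → 1, fb=0
42: 001110111001010 → 0, fb=0
43: 011101110010100 → 0, fb=0
44: 111011100101000 → 1, fb=1

011111100100111101010111000101001100101111001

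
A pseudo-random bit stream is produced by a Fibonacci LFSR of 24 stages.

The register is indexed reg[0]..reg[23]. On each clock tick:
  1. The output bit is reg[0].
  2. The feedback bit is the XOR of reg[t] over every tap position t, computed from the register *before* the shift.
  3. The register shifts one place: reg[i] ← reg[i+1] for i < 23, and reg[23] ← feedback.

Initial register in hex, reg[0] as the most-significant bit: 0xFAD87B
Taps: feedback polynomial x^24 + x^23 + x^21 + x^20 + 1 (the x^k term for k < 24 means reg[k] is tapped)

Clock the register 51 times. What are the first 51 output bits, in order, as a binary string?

tick  register→output (feedback)
  0  111110101101100001111011→1 (1)
  1  111101011011000011110111→1 (1)
  2  111010110110000111101111→1 (0)
  3  110101101100001111011110→1 (1)
  4  101011011000011110111101→1 (0)
  5  010110110000111101111010→0 (1)
  6  101101100001111011110101→1 (1)
  7  011011000011110111101011→0 (0)
  8  110110000111101111010110→1 (0)
  9  101100001111011110101100→1 (1)
 10  011000011110111101011001→0 (0)
 11  110000111101111010110010→1 (1)
 12  100001111011110101100101→1 (1)
 13  000011110111101011001011→0 (0)
 14  000111101111010110010110→0 (1)
 15  001111011110101100101101→0 (1)
 16  011110111101011001011011→0 (0)
 17  111101111010110010110110→1 (0)
 18  111011110101100101101100→1 (1)
 19  110111101011001011011001→1 (1)
 20  101111010110010110110011→1 (0)
 21  011110101100101101100110→0 (1)
 22  111101011001011011001101→1 (0)
 23  111010110010110110011010→1 (0)
 24  110101100101101100110100→1 (0)
 25  101011001011011001101000→1 (0)
 26  010110010110110011010000→0 (0)
 27  101100101101100110100000→1 (1)
 28  011001011011001101000001→0 (1)
 29  110010110110011010000011→1 (0)
 30  100101101100110100000110→1 (0)
 31  001011011001101000001100→0 (0)
 32  010110110011010000011000→0 (1)
 33  101101100110100000110001→1 (0)
 34  011011001101000001100010→0 (0)
 35  110110011010000011000100→1 (0)
 36  101100110100000110001000→1 (0)
 37  011001101000001100010000→0 (0)
 38  110011010000011000100000→1 (1)
 39  100110100000110001000001→1 (0)
 40  001101000001100010000010→0 (0)
 41  011010000011000100000100→0 (1)
 42  110100000110001000001001→1 (1)
 43  101000001100010000010011→1 (0)
 44  010000011000100000100110→0 (1)
 45  100000110001000001001101→1 (0)
 46  000001100010000010011010→0 (1)
 47  000011000100000100110101→0 (0)
 48  000110001000001001101010→0 (1)
 49  001100010000010011010101→0 (0)
 50  011000100000100110101010→0 (1)

111110101101100001111011110101100101101100110100000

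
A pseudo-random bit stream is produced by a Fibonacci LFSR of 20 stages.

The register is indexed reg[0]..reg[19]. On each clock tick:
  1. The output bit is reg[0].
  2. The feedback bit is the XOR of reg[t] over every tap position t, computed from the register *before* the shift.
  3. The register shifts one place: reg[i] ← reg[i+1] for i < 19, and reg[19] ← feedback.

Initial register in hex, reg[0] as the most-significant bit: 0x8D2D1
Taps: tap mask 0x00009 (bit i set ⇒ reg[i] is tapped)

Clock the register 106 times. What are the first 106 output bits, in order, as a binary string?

k : reg_k → out_k, fb_k
0: 10001101001011010001 → 1, fb=1
1: 00011010010110100011 → 0, fb=1
2: 00110100101101000111 → 0, fb=1
3: 01101001011010001111 → 0, fb=0
4: 11010010110100011110 → 1, fb=0
5: 10100101101000111100 → 1, fb=1
6: 01001011010001111001 → 0, fb=0
7: 10010110100011110010 → 1, fb=0
8: 00101101000111100100 → 0, fb=0
9: 01011010001111001000 → 0, fb=1
10: 10110100011110010001 → 1, fb=0
11: 01101000111100100010 → 0, fb=0
12: 11010001111001000100 → 1, fb=0
13: 10100011110010001000 → 1, fb=1
14: 01000111100100010001 → 0, fb=0
15: 10001111001000100010 → 1, fb=1
16: 00011110010001000101 → 0, fb=1
17: 00111100100010001011 → 0, fb=1
18: 01111001000100010111 → 0, fb=1
19: 11110010001000101111 → 1, fb=0
20: 11100100010001011110 → 1, fb=1
21: 11001000100010111101 → 1, fb=1
22: 10010001000101111011 → 1, fb=0
23: 00100010001011110110 → 0, fb=0
24: 01000100010111101100 → 0, fb=0
25: 10001000101111011000 → 1, fb=1
26: 00010001011110110001 → 0, fb=1
27: 00100010111101100011 → 0, fb=0
28: 01000101111011000110 → 0, fb=0
29: 10001011110110001100 → 1, fb=1
30: 00010111101100011001 → 0, fb=1
31: 00101111011000110011 → 0, fb=0
32: 01011110110001100110 → 0, fb=1
33: 10111101100011001101 → 1, fb=0
34: 01111011000110011010 → 0, fb=1
35: 11110110001100110101 → 1, fb=0
36: 11101100011001101010 → 1, fb=1
37: 11011000110011010101 → 1, fb=0
38: 10110001100110101010 → 1, fb=0
39: 01100011001101010100 → 0, fb=0
40: 11000110011010101000 → 1, fb=1
41: 10001100110101010001 → 1, fb=1
42: 00011001101010100011 → 0, fb=1
43: 00110011010101000111 → 0, fb=1
44: 01100110101010001111 → 0, fb=0
45: 11001101010100011110 → 1, fb=1
46: 10011010101000111101 → 1, fb=0
47: 00110101010001111010 → 0, fb=1
48: 01101010100011110101 → 0, fb=0
49: 11010101000111101010 → 1, fb=0
50: 10101010001111010100 → 1, fb=1
51: 01010100011110101001 → 0, fb=1
52: 10101000111101010011 → 1, fb=1
53: 01010001111010100111 → 0, fb=1
54: 10100011110101001111 → 1, fb=1
55: 01000111101010011111 → 0, fb=0
56: 10001111010100111110 → 1, fb=1
57: 00011110101001111101 → 0, fb=1
58: 00111101010011111011 → 0, fb=1
59: 01111010100111110111 → 0, fb=1
60: 11110101001111101111 → 1, fb=0
61: 11101010011111011110 → 1, fb=1
62: 11010100111110111101 → 1, fb=0
63: 10101001111101111010 → 1, fb=1
64: 01010011111011110101 → 0, fb=1
65: 10100111110111101011 → 1, fb=1
66: 01001111101111010111 → 0, fb=0
67: 10011111011110101110 → 1, fb=0
68: 00111110111101011100 → 0, fb=1
69: 01111101111010111001 → 0, fb=1
70: 11111011110101110011 → 1, fb=0
71: 11110111101011100110 → 1, fb=0
72: 11101111010111001100 → 1, fb=1
73: 11011110101110011001 → 1, fb=0
74: 10111101011100110010 → 1, fb=0
75: 01111010111001100100 → 0, fb=1
76: 11110101110011001001 → 1, fb=0
77: 11101011100110010010 → 1, fb=1
78: 11010111001100100101 → 1, fb=0
79: 10101110011001001010 → 1, fb=1
80: 01011100110010010101 → 0, fb=1
81: 10111001100100101011 → 1, fb=0
82: 01110011001001010110 → 0, fb=1
83: 11100110010010101101 → 1, fb=1
84: 11001100100101011011 → 1, fb=1
85: 10011001001010110111 → 1, fb=0
86: 00110010010101101110 → 0, fb=1
87: 01100100101011011101 → 0, fb=0
88: 11001001010110111010 → 1, fb=1
89: 10010010101101110101 → 1, fb=0
90: 00100101011011101010 → 0, fb=0
91: 01001010110111010100 → 0, fb=0
92: 10010101101110101000 → 1, fb=0
93: 00101011011101010000 → 0, fb=0
94: 01010110111010100000 → 0, fb=1
95: 10101101110101000001 → 1, fb=1
96: 01011011101010000011 → 0, fb=1
97: 10110111010100000111 → 1, fb=0
98: 01101110101000001110 → 0, fb=0
99: 11011101010000011100 → 1, fb=0
100: 10111010100000111000 → 1, fb=0
101: 01110101000001110000 → 0, fb=1
102: 11101010000011100001 → 1, fb=1
103: 11010100000111000011 → 1, fb=0
104: 10101000001110000110 → 1, fb=1
105: 01010000011100001101 → 0, fb=1

1000110100101101000111100100010001011110110001100110101010001111010100111110111101011100110010010101101110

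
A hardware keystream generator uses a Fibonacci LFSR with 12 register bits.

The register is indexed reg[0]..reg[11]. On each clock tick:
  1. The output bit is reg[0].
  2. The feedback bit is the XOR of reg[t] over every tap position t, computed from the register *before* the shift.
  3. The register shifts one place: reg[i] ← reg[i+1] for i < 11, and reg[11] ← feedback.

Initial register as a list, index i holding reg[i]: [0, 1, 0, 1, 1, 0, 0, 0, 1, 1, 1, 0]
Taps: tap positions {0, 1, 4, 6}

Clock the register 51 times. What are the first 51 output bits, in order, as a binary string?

step | reg (before) | out | fb
   0 | 010110001110 | 0 | 0
   1 | 101100011100 | 1 | 1
   2 | 011000111001 | 0 | 0
   3 | 110001110010 | 1 | 1
   4 | 100011100101 | 1 | 1
   5 | 000111001011 | 0 | 1
   6 | 001110010111 | 0 | 1
   7 | 011100101111 | 0 | 0
   8 | 111001011110 | 1 | 0
   9 | 110010111100 | 1 | 0
  10 | 100101111000 | 1 | 0
  11 | 001011110000 | 0 | 0
  12 | 010111100000 | 0 | 1
  13 | 101111000001 | 1 | 0
  14 | 011110000010 | 0 | 0
  15 | 111100000100 | 1 | 0
  16 | 111000001000 | 1 | 0
  17 | 110000010000 | 1 | 0
  18 | 100000100000 | 1 | 0
  19 | 000001000000 | 0 | 0
  20 | 000010000000 | 0 | 1
  21 | 000100000001 | 0 | 0
  22 | 001000000010 | 0 | 0
  23 | 010000000100 | 0 | 1
  24 | 100000001001 | 1 | 1
  25 | 000000010011 | 0 | 0
  26 | 000000100110 | 0 | 1
  27 | 000001001101 | 0 | 0
  28 | 000010011010 | 0 | 1
  29 | 000100110101 | 0 | 1
  30 | 001001101011 | 0 | 1
  31 | 010011010111 | 0 | 0
  32 | 100110101110 | 1 | 1
  33 | 001101011101 | 0 | 0
  34 | 011010111010 | 0 | 1
  35 | 110101110101 | 1 | 1
  36 | 101011101011 | 1 | 1
  37 | 010111010111 | 0 | 0
  38 | 101110101110 | 1 | 1
  39 | 011101011101 | 0 | 1
  40 | 111010111011 | 1 | 0
  41 | 110101110110 | 1 | 1
  42 | 101011101101 | 1 | 1
  43 | 010111011011 | 0 | 0
  44 | 101110110110 | 1 | 1
  45 | 011101101101 | 0 | 0
  46 | 111011011010 | 1 | 1
  47 | 110110110101 | 1 | 0
  48 | 101101101010 | 1 | 0
  49 | 011011010100 | 0 | 0
  50 | 110110101000 | 1 | 0

010110001110010111100000100000001001101011101011101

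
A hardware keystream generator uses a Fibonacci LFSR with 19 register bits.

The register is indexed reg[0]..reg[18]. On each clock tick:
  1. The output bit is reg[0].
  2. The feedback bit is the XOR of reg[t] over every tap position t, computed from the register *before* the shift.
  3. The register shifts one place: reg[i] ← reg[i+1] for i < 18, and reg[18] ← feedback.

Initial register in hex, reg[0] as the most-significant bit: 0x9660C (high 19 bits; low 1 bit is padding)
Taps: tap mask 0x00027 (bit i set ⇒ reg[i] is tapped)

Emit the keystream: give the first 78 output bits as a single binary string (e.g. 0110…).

100101100110000011000101111001110101110010101011111000000100010111110101001011

k : reg_k → out_k, fb_k
0: 1001011001100000110 → 1, fb=0
1: 0010110011000001100 → 0, fb=0
2: 0101100110000011000 → 0, fb=1
3: 1011001100000110001 → 1, fb=0
4: 0110011000001100010 → 0, fb=1
5: 1100110000011000101 → 1, fb=1
6: 1001100000110001011 → 1, fb=1
7: 0011000001100010111 → 0, fb=1
8: 0110000011000101111 → 0, fb=0
9: 1100000110001011110 → 1, fb=0
10: 1000001100010111100 → 1, fb=1
11: 0000011000101111001 → 0, fb=1
12: 0000110001011110011 → 0, fb=1
13: 0001100010111100111 → 0, fb=0
14: 0011000101111001110 → 0, fb=1
15: 0110001011110011101 → 0, fb=0
16: 1100010111100111010 → 1, fb=1
17: 1000101111001110101 → 1, fb=1
18: 0001011110011101011 → 0, fb=1
19: 0010111100111010111 → 0, fb=0
20: 0101111001110101110 → 0, fb=0
21: 1011110011101011100 → 1, fb=1
22: 0111100111010111001 → 0, fb=0
23: 1111001110101110010 → 1, fb=1
24: 1110011101011100101 → 1, fb=0
25: 1100111010111001010 → 1, fb=1
26: 1001110101110010101 → 1, fb=0
27: 0011101011100101010 → 0, fb=1
28: 0111010111001010101 → 0, fb=1
29: 1110101110010101011 → 1, fb=1
30: 1101011100101010111 → 1, fb=1
31: 1010111001010101111 → 1, fb=1
32: 0101110010101011111 → 0, fb=0
33: 1011100101010111110 → 1, fb=0
34: 0111001010101111100 → 0, fb=0
35: 1110010101011111000 → 1, fb=0
36: 1100101010111110000 → 1, fb=0
37: 1001010101111100000 → 1, fb=0
38: 0010101011111000000 → 0, fb=1
39: 0101010111110000001 → 0, fb=0
40: 1010101111100000010 → 1, fb=0
41: 0101011111000000100 → 0, fb=0
42: 1010111110000001000 → 1, fb=1
43: 0101111100000010001 → 0, fb=0
44: 1011111000000100010 → 1, fb=1
45: 0111110000001000101 → 0, fb=1
46: 1111100000010001011 → 1, fb=1
47: 1111000000100010111 → 1, fb=1
48: 1110000001000101111 → 1, fb=1
49: 1100000010001011111 → 1, fb=0
50: 1000000100010111110 → 1, fb=1
51: 0000001000101111101 → 0, fb=0
52: 0000010001011111010 → 0, fb=1
53: 0000100010111110101 → 0, fb=0
54: 0001000101111101010 → 0, fb=0
55: 0010001011111010100 → 0, fb=1
56: 0100010111110101001 → 0, fb=0
57: 1000101111101010010 → 1, fb=1
58: 0001011111010100101 → 0, fb=1
59: 0010111110101001011 → 0, fb=0
60: 0101111101010010110 → 0, fb=0
61: 1011111010100101100 → 1, fb=1
62: 0111110101001011001 → 0, fb=1
63: 1111101010010110011 → 1, fb=1
64: 1111010100101100111 → 1, fb=0
65: 1110101001011001110 → 1, fb=1
66: 1101010010110011101 → 1, fb=1
67: 1010100101100111011 → 1, fb=0
68: 0101001011001110110 → 0, fb=1
69: 1010010110011101101 → 1, fb=1
70: 0100101100111011011 → 0, fb=1
71: 1001011001110110111 → 1, fb=0
72: 0010110011101101110 → 0, fb=0
73: 0101100111011011100 → 0, fb=1
74: 1011001110110111001 → 1, fb=0
75: 0110011101101110010 → 0, fb=1
76: 1100111011011100101 → 1, fb=1
77: 1001110110111001011 → 1, fb=0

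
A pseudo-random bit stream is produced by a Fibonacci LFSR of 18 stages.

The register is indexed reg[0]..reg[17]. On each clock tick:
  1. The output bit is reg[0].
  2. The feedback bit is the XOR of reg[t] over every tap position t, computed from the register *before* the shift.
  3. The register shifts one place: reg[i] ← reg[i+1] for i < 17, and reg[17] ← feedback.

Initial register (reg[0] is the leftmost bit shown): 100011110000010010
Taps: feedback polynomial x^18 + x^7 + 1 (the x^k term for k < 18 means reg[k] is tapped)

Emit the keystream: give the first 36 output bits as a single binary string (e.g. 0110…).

tick  register→output (feedback)
  0  100011110000010010→1 (0)
  1  000111100000100100→0 (0)
  2  001111000001001000→0 (0)
  3  011110000010010000→0 (0)
  4  111100000100100000→1 (1)
  5  111000001001000001→1 (1)
  6  110000010010000011→1 (0)
  7  100000100100000110→1 (1)
  8  000001001000001101→0 (0)
  9  000010010000011010→0 (1)
 10  000100100000110101→0 (0)
 11  001001000001101010→0 (0)
 12  010010000011010100→0 (0)
 13  100100000110101000→1 (1)
 14  001000001101010001→0 (0)
 15  010000011010100010→0 (1)
 16  100000110101000101→1 (0)
 17  000001101010001010→0 (0)
 18  000011010100010100→0 (1)
 19  000110101000101001→0 (0)
 20  001101010001010010→0 (1)
 21  011010100010100101→0 (0)
 22  110101000101001010→1 (1)
 23  101010001010010101→1 (1)
 24  010100010100101011→0 (1)
 25  101000101001010111→1 (1)
 26  010001010010101111→0 (1)
 27  100010100101011111→1 (1)
 28  000101001010111111→0 (0)
 29  001010010101111110→0 (1)
 30  010100101011111101→0 (0)
 31  101001010111111010→1 (0)
 32  010010101111110100→0 (0)
 33  100101011111101000→1 (0)
 34  001010111111010000→0 (1)
 35  010101111110100001→0 (1)

100011110000010010000011010100010100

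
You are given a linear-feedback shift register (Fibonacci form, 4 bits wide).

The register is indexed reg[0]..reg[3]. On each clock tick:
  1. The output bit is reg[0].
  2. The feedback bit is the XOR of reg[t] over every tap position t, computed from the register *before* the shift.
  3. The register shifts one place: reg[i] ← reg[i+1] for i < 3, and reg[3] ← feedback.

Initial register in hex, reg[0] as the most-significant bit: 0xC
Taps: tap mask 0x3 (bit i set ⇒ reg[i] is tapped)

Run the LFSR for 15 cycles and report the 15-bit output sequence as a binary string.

tick  register→output (feedback)
  0  1100→1 (0)
  1  1000→1 (1)
  2  0001→0 (0)
  3  0010→0 (0)
  4  0100→0 (1)
  5  1001→1 (1)
  6  0011→0 (0)
  7  0110→0 (1)
  8  1101→1 (0)
  9  1010→1 (1)
 10  0101→0 (1)
 11  1011→1 (1)
 12  0111→0 (1)
 13  1111→1 (0)
 14  1110→1 (0)

110001001101011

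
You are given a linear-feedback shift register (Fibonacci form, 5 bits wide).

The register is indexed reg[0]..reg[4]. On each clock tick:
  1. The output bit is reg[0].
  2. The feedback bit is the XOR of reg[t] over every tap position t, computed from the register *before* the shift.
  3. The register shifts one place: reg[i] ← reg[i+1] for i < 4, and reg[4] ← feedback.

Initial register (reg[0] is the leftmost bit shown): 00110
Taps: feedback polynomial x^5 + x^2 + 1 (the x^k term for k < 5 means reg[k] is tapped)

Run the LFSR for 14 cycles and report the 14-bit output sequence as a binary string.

k : reg_k → out_k, fb_k
0: 00110 → 0, fb=1
1: 01101 → 0, fb=1
2: 11011 → 1, fb=1
3: 10111 → 1, fb=0
4: 01110 → 0, fb=1
5: 11101 → 1, fb=0
6: 11010 → 1, fb=1
7: 10101 → 1, fb=0
8: 01010 → 0, fb=0
9: 10100 → 1, fb=0
10: 01000 → 0, fb=0
11: 10000 → 1, fb=1
12: 00001 → 0, fb=0
13: 00010 → 0, fb=0

00110111010100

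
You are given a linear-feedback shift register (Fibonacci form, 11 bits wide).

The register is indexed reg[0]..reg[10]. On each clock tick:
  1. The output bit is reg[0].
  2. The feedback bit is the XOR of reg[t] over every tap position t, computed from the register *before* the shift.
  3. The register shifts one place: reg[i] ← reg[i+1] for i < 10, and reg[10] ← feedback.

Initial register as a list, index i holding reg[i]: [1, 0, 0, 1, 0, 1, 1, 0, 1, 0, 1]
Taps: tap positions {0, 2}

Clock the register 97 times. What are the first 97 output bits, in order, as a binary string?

tick  register→output (feedback)
  0  10010110101→1 (1)
  1  00101101011→0 (1)
  2  01011010111→0 (0)
  3  10110101110→1 (0)
  4  01101011100→0 (1)
  5  11010111001→1 (1)
  6  10101110011→1 (0)
  7  01011100110→0 (0)
  8  10111001100→1 (0)
  9  01110011000→0 (1)
 10  11100110001→1 (0)
 11  11001100010→1 (1)
 12  10011000101→1 (1)
 13  00110001011→0 (1)
 14  01100010111→0 (1)
 15  11000101111→1 (1)
 16  10001011111→1 (1)
 17  00010111111→0 (0)
 18  00101111110→0 (1)
 19  01011111101→0 (0)
 20  10111111010→1 (0)
 21  01111110100→0 (1)
 22  11111101001→1 (0)
 23  11111010010→1 (0)
 24  11110100100→1 (0)
 25  11101001000→1 (0)
 26  11010010000→1 (1)
 27  10100100001→1 (0)
 28  01001000010→0 (0)
 29  10010000100→1 (1)
 30  00100001001→0 (1)
 31  01000010011→0 (0)
 32  10000100110→1 (1)
 33  00001001101→0 (0)
 34  00010011010→0 (0)
 35  00100110100→0 (1)
 36  01001101001→0 (0)
 37  10011010010→1 (1)
 38  00110100101→0 (1)
 39  01101001011→0 (1)
 40  11010010111→1 (1)
 41  10100101111→1 (0)
 42  01001011110→0 (0)
 43  10010111100→1 (1)
 44  00101111001→0 (1)
 45  01011110011→0 (0)
 46  10111100110→1 (0)
 47  01111001100→0 (1)
 48  11110011001→1 (0)
 49  11100110010→1 (0)
 50  11001100100→1 (1)
 51  10011001001→1 (1)
 52  00110010011→0 (1)
 53  01100100111→0 (1)
 54  11001001111→1 (1)
 55  10010011111→1 (1)
 56  00100111111→0 (1)
 57  01001111111→0 (0)
 58  10011111110→1 (1)
 59  00111111101→0 (1)
 60  01111111011→0 (1)
 61  11111110111→1 (0)
 62  11111101110→1 (0)
 63  11111011100→1 (0)
 64  11110111000→1 (0)
 65  11101110000→1 (0)
 66  11011100000→1 (1)
 67  10111000001→1 (0)
 68  01110000010→0 (1)
 69  11100000101→1 (0)
 70  11000001010→1 (1)
 71  10000010101→1 (1)
 72  00000101011→0 (0)
 73  00001010110→0 (0)
 74  00010101100→0 (0)
 75  00101011000→0 (1)
 76  01010110001→0 (0)
 77  10101100010→1 (0)
 78  01011000100→0 (0)
 79  10110001000→1 (0)
 80  01100010000→0 (1)
 81  11000100001→1 (1)
 82  10001000011→1 (1)
 83  00010000111→0 (0)
 84  00100001110→0 (1)
 85  01000011101→0 (0)
 86  10000111010→1 (1)
 87  00001110101→0 (0)
 88  00011101010→0 (0)
 89  00111010100→0 (1)
 90  01110101001→0 (1)
 91  11101010011→1 (0)
 92  11010100110→1 (1)
 93  10101001101→1 (0)
 94  01010011010→0 (0)
 95  10100110100→1 (0)
 96  01001101000→0 (0)

1001011010111001100010111111010010000100110100101111001100100111111101110000010101100010000111010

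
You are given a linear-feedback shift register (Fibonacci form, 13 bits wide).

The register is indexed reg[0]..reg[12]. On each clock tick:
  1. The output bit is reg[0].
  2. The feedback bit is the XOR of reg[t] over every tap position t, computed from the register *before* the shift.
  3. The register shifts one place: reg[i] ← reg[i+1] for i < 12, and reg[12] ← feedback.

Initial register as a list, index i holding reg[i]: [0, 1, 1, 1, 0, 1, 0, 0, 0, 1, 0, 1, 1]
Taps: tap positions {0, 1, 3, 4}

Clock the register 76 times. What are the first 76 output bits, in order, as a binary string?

k : reg_k → out_k, fb_k
0: 0111010001011 → 0, fb=0
1: 1110100010110 → 1, fb=1
2: 1101000101101 → 1, fb=1
3: 1010001011011 → 1, fb=1
4: 0100010110111 → 0, fb=1
5: 1000101101111 → 1, fb=0
6: 0001011011110 → 0, fb=1
7: 0010110111101 → 0, fb=1
8: 0101101111011 → 0, fb=1
9: 1011011110111 → 1, fb=0
10: 0110111101110 → 0, fb=0
11: 1101111011100 → 1, fb=0
12: 1011110111000 → 1, fb=1
13: 0111101110001 → 0, fb=1
14: 1111011100011 → 1, fb=1
15: 1110111000111 → 1, fb=1
16: 1101110001111 → 1, fb=0
17: 1011100011110 → 1, fb=1
18: 0111000111101 → 0, fb=0
19: 1110001111010 → 1, fb=0
20: 1100011110100 → 1, fb=0
21: 1000111101000 → 1, fb=0
22: 0001111010000 → 0, fb=0
23: 0011110100000 → 0, fb=0
24: 0111101000000 → 0, fb=1
25: 1111010000001 → 1, fb=1
26: 1110100000011 → 1, fb=1
27: 1101000000111 → 1, fb=1
28: 1010000001111 → 1, fb=1
29: 0100000011111 → 0, fb=1
30: 1000000111111 → 1, fb=1
31: 0000001111111 → 0, fb=0
32: 0000011111110 → 0, fb=0
33: 0000111111100 → 0, fb=1
34: 0001111111001 → 0, fb=0
35: 0011111110010 → 0, fb=0
36: 0111111100100 → 0, fb=1
37: 1111111001001 → 1, fb=0
38: 1111110010010 → 1, fb=0
39: 1111100100100 → 1, fb=0
40: 1111001001000 → 1, fb=1
41: 1110010010001 → 1, fb=0
42: 1100100100010 → 1, fb=1
43: 1001001000101 → 1, fb=0
44: 0010010001010 → 0, fb=0
45: 0100100010100 → 0, fb=0
46: 1001000101000 → 1, fb=0
47: 0010001010000 → 0, fb=0
48: 0100010100000 → 0, fb=1
49: 1000101000001 → 1, fb=0
50: 0001010000010 → 0, fb=1
51: 0010100000101 → 0, fb=1
52: 0101000001011 → 0, fb=0
53: 1010000010110 → 1, fb=1
54: 0100000101101 → 0, fb=1
55: 1000001011011 → 1, fb=1
56: 0000010110111 → 0, fb=0
57: 0000101101110 → 0, fb=1
58: 0001011011101 → 0, fb=1
59: 0010110111011 → 0, fb=1
60: 0101101110111 → 0, fb=1
61: 1011011101111 → 1, fb=0
62: 0110111011110 → 0, fb=0
63: 1101110111100 → 1, fb=0
64: 1011101111000 → 1, fb=1
65: 0111011110001 → 0, fb=0
66: 1110111100010 → 1, fb=1
67: 1101111000101 → 1, fb=0
68: 1011110001010 → 1, fb=1
69: 0111100010101 → 0, fb=1
70: 1111000101011 → 1, fb=1
71: 1110001010111 → 1, fb=0
72: 1100010101110 → 1, fb=0
73: 1000101011100 → 1, fb=0
74: 0001010111000 → 0, fb=1
75: 0010101110001 → 0, fb=1

0111010001011011110111000111101000000111111100100100010100000101101110111100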